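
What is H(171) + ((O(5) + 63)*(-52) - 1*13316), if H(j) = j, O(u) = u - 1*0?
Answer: -16681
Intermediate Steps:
O(u) = u (O(u) = u + 0 = u)
H(171) + ((O(5) + 63)*(-52) - 1*13316) = 171 + ((5 + 63)*(-52) - 1*13316) = 171 + (68*(-52) - 13316) = 171 + (-3536 - 13316) = 171 - 16852 = -16681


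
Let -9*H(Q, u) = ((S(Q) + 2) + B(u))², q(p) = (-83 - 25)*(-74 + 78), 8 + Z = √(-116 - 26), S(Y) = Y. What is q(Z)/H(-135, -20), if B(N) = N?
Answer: 48/289 ≈ 0.16609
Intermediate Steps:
Z = -8 + I*√142 (Z = -8 + √(-116 - 26) = -8 + √(-142) = -8 + I*√142 ≈ -8.0 + 11.916*I)
q(p) = -432 (q(p) = -108*4 = -432)
H(Q, u) = -(2 + Q + u)²/9 (H(Q, u) = -((Q + 2) + u)²/9 = -((2 + Q) + u)²/9 = -(2 + Q + u)²/9)
q(Z)/H(-135, -20) = -432*(-9/(2 - 135 - 20)²) = -432/((-⅑*(-153)²)) = -432/((-⅑*23409)) = -432/(-2601) = -432*(-1/2601) = 48/289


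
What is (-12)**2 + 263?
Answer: 407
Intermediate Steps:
(-12)**2 + 263 = 144 + 263 = 407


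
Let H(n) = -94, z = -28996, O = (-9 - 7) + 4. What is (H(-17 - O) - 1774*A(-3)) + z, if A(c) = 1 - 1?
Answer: -29090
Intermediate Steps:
O = -12 (O = -16 + 4 = -12)
A(c) = 0
(H(-17 - O) - 1774*A(-3)) + z = (-94 - 1774*0) - 28996 = (-94 + 0) - 28996 = -94 - 28996 = -29090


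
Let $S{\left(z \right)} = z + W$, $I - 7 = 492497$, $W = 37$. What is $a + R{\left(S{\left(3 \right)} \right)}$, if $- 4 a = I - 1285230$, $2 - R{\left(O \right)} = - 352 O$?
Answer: $\frac{424527}{2} \approx 2.1226 \cdot 10^{5}$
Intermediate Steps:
$I = 492504$ ($I = 7 + 492497 = 492504$)
$S{\left(z \right)} = 37 + z$ ($S{\left(z \right)} = z + 37 = 37 + z$)
$R{\left(O \right)} = 2 + 352 O$ ($R{\left(O \right)} = 2 - - 352 O = 2 + 352 O$)
$a = \frac{396363}{2}$ ($a = - \frac{492504 - 1285230}{4} = \left(- \frac{1}{4}\right) \left(-792726\right) = \frac{396363}{2} \approx 1.9818 \cdot 10^{5}$)
$a + R{\left(S{\left(3 \right)} \right)} = \frac{396363}{2} + \left(2 + 352 \left(37 + 3\right)\right) = \frac{396363}{2} + \left(2 + 352 \cdot 40\right) = \frac{396363}{2} + \left(2 + 14080\right) = \frac{396363}{2} + 14082 = \frac{424527}{2}$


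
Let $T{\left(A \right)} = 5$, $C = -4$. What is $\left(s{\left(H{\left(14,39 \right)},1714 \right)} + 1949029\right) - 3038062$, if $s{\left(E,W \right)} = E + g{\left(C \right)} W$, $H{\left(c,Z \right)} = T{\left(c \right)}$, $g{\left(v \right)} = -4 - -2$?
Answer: $-1092456$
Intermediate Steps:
$g{\left(v \right)} = -2$ ($g{\left(v \right)} = -4 + 2 = -2$)
$H{\left(c,Z \right)} = 5$
$s{\left(E,W \right)} = E - 2 W$
$\left(s{\left(H{\left(14,39 \right)},1714 \right)} + 1949029\right) - 3038062 = \left(\left(5 - 3428\right) + 1949029\right) - 3038062 = \left(-3423 + 1949029\right) - 3038062 = 1945606 - 3038062 = -1092456$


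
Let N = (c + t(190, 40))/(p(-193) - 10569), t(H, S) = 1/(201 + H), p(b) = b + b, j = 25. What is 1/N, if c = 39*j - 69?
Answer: -4283405/354247 ≈ -12.092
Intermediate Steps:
p(b) = 2*b
c = 906 (c = 39*25 - 69 = 975 - 69 = 906)
N = -354247/4283405 (N = (906 + 1/(201 + 190))/(2*(-193) - 10569) = (906 + 1/391)/(-386 - 10569) = (906 + 1/391)/(-10955) = (354247/391)*(-1/10955) = -354247/4283405 ≈ -0.082702)
1/N = 1/(-354247/4283405) = -4283405/354247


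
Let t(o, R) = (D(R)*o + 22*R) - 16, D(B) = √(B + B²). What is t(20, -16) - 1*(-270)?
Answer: -98 + 80*√15 ≈ 211.84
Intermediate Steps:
t(o, R) = -16 + 22*R + o*√(R*(1 + R)) (t(o, R) = (√(R*(1 + R))*o + 22*R) - 16 = (o*√(R*(1 + R)) + 22*R) - 16 = (22*R + o*√(R*(1 + R))) - 16 = -16 + 22*R + o*√(R*(1 + R)))
t(20, -16) - 1*(-270) = (-16 + 22*(-16) + 20*√(-16*(1 - 16))) - 1*(-270) = (-16 - 352 + 20*√(-16*(-15))) + 270 = (-16 - 352 + 20*√240) + 270 = (-16 - 352 + 20*(4*√15)) + 270 = (-16 - 352 + 80*√15) + 270 = (-368 + 80*√15) + 270 = -98 + 80*√15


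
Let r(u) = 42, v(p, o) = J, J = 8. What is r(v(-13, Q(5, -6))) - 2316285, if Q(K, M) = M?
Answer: -2316243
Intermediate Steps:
v(p, o) = 8
r(v(-13, Q(5, -6))) - 2316285 = 42 - 2316285 = -2316243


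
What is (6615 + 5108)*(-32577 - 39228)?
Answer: -841770015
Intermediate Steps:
(6615 + 5108)*(-32577 - 39228) = 11723*(-71805) = -841770015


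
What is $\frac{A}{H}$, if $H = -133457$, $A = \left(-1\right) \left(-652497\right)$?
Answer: $- \frac{652497}{133457} \approx -4.8892$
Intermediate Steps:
$A = 652497$
$\frac{A}{H} = \frac{652497}{-133457} = 652497 \left(- \frac{1}{133457}\right) = - \frac{652497}{133457}$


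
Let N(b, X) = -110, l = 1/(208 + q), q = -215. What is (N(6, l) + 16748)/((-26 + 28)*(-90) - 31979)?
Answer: -16638/32159 ≈ -0.51737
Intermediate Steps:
l = -⅐ (l = 1/(208 - 215) = 1/(-7) = -⅐ ≈ -0.14286)
(N(6, l) + 16748)/((-26 + 28)*(-90) - 31979) = (-110 + 16748)/((-26 + 28)*(-90) - 31979) = 16638/(2*(-90) - 31979) = 16638/(-180 - 31979) = 16638/(-32159) = 16638*(-1/32159) = -16638/32159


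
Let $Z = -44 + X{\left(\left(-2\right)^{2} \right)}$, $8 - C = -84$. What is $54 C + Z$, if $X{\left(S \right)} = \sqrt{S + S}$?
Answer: $4924 + 2 \sqrt{2} \approx 4926.8$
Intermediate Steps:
$C = 92$ ($C = 8 - -84 = 8 + 84 = 92$)
$X{\left(S \right)} = \sqrt{2} \sqrt{S}$ ($X{\left(S \right)} = \sqrt{2 S} = \sqrt{2} \sqrt{S}$)
$Z = -44 + 2 \sqrt{2}$ ($Z = -44 + \sqrt{2} \sqrt{\left(-2\right)^{2}} = -44 + \sqrt{2} \sqrt{4} = -44 + \sqrt{2} \cdot 2 = -44 + 2 \sqrt{2} \approx -41.172$)
$54 C + Z = 54 \cdot 92 - \left(44 - 2 \sqrt{2}\right) = 4968 - \left(44 - 2 \sqrt{2}\right) = 4924 + 2 \sqrt{2}$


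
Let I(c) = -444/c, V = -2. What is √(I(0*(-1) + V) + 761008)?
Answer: √761230 ≈ 872.49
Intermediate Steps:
√(I(0*(-1) + V) + 761008) = √(-444/(0*(-1) - 2) + 761008) = √(-444/(0 - 2) + 761008) = √(-444/(-2) + 761008) = √(-444*(-½) + 761008) = √(222 + 761008) = √761230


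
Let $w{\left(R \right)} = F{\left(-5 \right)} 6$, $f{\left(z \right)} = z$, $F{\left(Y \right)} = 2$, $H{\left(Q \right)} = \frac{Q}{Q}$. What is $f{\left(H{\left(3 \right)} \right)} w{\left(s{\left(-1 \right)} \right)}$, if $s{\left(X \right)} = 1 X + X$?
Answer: $12$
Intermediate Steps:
$H{\left(Q \right)} = 1$
$s{\left(X \right)} = 2 X$ ($s{\left(X \right)} = X + X = 2 X$)
$w{\left(R \right)} = 12$ ($w{\left(R \right)} = 2 \cdot 6 = 12$)
$f{\left(H{\left(3 \right)} \right)} w{\left(s{\left(-1 \right)} \right)} = 1 \cdot 12 = 12$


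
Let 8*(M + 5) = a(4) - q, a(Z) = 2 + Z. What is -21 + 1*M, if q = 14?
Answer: -27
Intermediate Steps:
M = -6 (M = -5 + ((2 + 4) - 1*14)/8 = -5 + (6 - 14)/8 = -5 + (⅛)*(-8) = -5 - 1 = -6)
-21 + 1*M = -21 + 1*(-6) = -21 - 6 = -27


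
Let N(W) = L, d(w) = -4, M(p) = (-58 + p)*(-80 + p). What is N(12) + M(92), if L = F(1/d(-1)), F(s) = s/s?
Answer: 409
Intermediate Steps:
M(p) = (-80 + p)*(-58 + p)
F(s) = 1
L = 1
N(W) = 1
N(12) + M(92) = 1 + (4640 + 92**2 - 138*92) = 1 + (4640 + 8464 - 12696) = 1 + 408 = 409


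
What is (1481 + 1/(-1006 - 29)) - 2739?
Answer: -1302031/1035 ≈ -1258.0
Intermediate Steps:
(1481 + 1/(-1006 - 29)) - 2739 = (1481 + 1/(-1035)) - 2739 = (1481 - 1/1035) - 2739 = 1532834/1035 - 2739 = -1302031/1035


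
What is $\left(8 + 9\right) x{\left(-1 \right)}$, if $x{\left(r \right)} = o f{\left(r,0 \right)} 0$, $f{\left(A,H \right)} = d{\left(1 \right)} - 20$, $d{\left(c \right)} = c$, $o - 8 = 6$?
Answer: $0$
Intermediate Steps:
$o = 14$ ($o = 8 + 6 = 14$)
$f{\left(A,H \right)} = -19$ ($f{\left(A,H \right)} = 1 - 20 = -19$)
$x{\left(r \right)} = 0$ ($x{\left(r \right)} = 14 \left(-19\right) 0 = \left(-266\right) 0 = 0$)
$\left(8 + 9\right) x{\left(-1 \right)} = \left(8 + 9\right) 0 = 17 \cdot 0 = 0$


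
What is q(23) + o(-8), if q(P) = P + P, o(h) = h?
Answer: 38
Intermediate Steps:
q(P) = 2*P
q(23) + o(-8) = 2*23 - 8 = 46 - 8 = 38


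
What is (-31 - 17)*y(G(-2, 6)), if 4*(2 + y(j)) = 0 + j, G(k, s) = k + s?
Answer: 48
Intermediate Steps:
y(j) = -2 + j/4 (y(j) = -2 + (0 + j)/4 = -2 + j/4)
(-31 - 17)*y(G(-2, 6)) = (-31 - 17)*(-2 + (-2 + 6)/4) = -48*(-2 + (1/4)*4) = -48*(-2 + 1) = -48*(-1) = 48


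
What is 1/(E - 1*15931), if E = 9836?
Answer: -1/6095 ≈ -0.00016407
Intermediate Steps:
1/(E - 1*15931) = 1/(9836 - 1*15931) = 1/(9836 - 15931) = 1/(-6095) = -1/6095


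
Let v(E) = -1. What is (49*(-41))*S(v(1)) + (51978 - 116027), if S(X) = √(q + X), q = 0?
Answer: -64049 - 2009*I ≈ -64049.0 - 2009.0*I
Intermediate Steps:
S(X) = √X (S(X) = √(0 + X) = √X)
(49*(-41))*S(v(1)) + (51978 - 116027) = (49*(-41))*√(-1) + (51978 - 116027) = -2009*I - 64049 = -64049 - 2009*I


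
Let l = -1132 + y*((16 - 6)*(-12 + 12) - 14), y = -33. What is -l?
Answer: 670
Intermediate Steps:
l = -670 (l = -1132 - 33*((16 - 6)*(-12 + 12) - 14) = -1132 - 33*(10*0 - 14) = -1132 - 33*(0 - 14) = -1132 - 33*(-14) = -1132 + 462 = -670)
-l = -1*(-670) = 670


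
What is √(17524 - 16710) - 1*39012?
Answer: -39012 + √814 ≈ -38984.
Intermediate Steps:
√(17524 - 16710) - 1*39012 = √814 - 39012 = -39012 + √814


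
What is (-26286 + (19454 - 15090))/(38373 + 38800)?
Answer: -21922/77173 ≈ -0.28406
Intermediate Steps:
(-26286 + (19454 - 15090))/(38373 + 38800) = (-26286 + 4364)/77173 = -21922*1/77173 = -21922/77173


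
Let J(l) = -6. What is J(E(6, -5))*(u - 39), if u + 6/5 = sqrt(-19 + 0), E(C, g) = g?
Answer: 1206/5 - 6*I*sqrt(19) ≈ 241.2 - 26.153*I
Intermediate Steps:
u = -6/5 + I*sqrt(19) (u = -6/5 + sqrt(-19 + 0) = -6/5 + sqrt(-19) = -6/5 + I*sqrt(19) ≈ -1.2 + 4.3589*I)
J(E(6, -5))*(u - 39) = -6*((-6/5 + I*sqrt(19)) - 39) = -6*(-201/5 + I*sqrt(19)) = 1206/5 - 6*I*sqrt(19)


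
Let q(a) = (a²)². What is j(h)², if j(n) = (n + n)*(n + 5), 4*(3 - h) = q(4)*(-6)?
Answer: 92056414464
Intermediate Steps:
q(a) = a⁴
h = 387 (h = 3 - 4⁴*(-6)/4 = 3 - 64*(-6) = 3 - ¼*(-1536) = 3 + 384 = 387)
j(n) = 2*n*(5 + n) (j(n) = (2*n)*(5 + n) = 2*n*(5 + n))
j(h)² = (2*387*(5 + 387))² = (2*387*392)² = 303408² = 92056414464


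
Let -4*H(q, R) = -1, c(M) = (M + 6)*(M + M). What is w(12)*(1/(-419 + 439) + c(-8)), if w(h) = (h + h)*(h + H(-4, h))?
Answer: 94227/10 ≈ 9422.7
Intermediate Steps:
c(M) = 2*M*(6 + M) (c(M) = (6 + M)*(2*M) = 2*M*(6 + M))
H(q, R) = 1/4 (H(q, R) = -1/4*(-1) = 1/4)
w(h) = 2*h*(1/4 + h) (w(h) = (h + h)*(h + 1/4) = (2*h)*(1/4 + h) = 2*h*(1/4 + h))
w(12)*(1/(-419 + 439) + c(-8)) = ((1/2)*12*(1 + 4*12))*(1/(-419 + 439) + 2*(-8)*(6 - 8)) = ((1/2)*12*(1 + 48))*(1/20 + 2*(-8)*(-2)) = ((1/2)*12*49)*(1/20 + 32) = 294*(641/20) = 94227/10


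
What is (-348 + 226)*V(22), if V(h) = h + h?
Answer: -5368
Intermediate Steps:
V(h) = 2*h
(-348 + 226)*V(22) = (-348 + 226)*(2*22) = -122*44 = -5368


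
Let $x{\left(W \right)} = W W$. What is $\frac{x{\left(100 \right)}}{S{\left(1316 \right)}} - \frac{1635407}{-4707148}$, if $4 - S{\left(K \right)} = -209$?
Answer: $\frac{47419821691}{1002622524} \approx 47.296$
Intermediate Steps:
$S{\left(K \right)} = 213$ ($S{\left(K \right)} = 4 - -209 = 4 + 209 = 213$)
$x{\left(W \right)} = W^{2}$
$\frac{x{\left(100 \right)}}{S{\left(1316 \right)}} - \frac{1635407}{-4707148} = \frac{100^{2}}{213} - \frac{1635407}{-4707148} = 10000 \cdot \frac{1}{213} - - \frac{1635407}{4707148} = \frac{10000}{213} + \frac{1635407}{4707148} = \frac{47419821691}{1002622524}$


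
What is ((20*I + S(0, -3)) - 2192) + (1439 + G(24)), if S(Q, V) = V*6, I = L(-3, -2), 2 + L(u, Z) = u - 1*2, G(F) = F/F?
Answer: -910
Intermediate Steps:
G(F) = 1
L(u, Z) = -4 + u (L(u, Z) = -2 + (u - 1*2) = -2 + (u - 2) = -2 + (-2 + u) = -4 + u)
I = -7 (I = -4 - 3 = -7)
S(Q, V) = 6*V
((20*I + S(0, -3)) - 2192) + (1439 + G(24)) = ((20*(-7) + 6*(-3)) - 2192) + (1439 + 1) = ((-140 - 18) - 2192) + 1440 = (-158 - 2192) + 1440 = -2350 + 1440 = -910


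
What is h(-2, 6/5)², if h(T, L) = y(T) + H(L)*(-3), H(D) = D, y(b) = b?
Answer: 784/25 ≈ 31.360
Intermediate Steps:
h(T, L) = T - 3*L (h(T, L) = T + L*(-3) = T - 3*L)
h(-2, 6/5)² = (-2 - 18/5)² = (-28/5)² = 784/25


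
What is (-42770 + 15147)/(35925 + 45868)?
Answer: -27623/81793 ≈ -0.33772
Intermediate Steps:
(-42770 + 15147)/(35925 + 45868) = -27623/81793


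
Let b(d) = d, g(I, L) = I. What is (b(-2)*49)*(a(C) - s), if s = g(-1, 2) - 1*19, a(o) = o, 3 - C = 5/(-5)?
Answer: -2352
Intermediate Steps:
C = 4 (C = 3 - 5/(-5) = 3 - 5*(-1)/5 = 3 - 1*(-1) = 3 + 1 = 4)
s = -20 (s = -1 - 1*19 = -1 - 19 = -20)
(b(-2)*49)*(a(C) - s) = (-2*49)*(4 - 1*(-20)) = -98*(4 + 20) = -98*24 = -2352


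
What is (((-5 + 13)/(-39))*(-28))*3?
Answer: 224/13 ≈ 17.231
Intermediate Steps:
(((-5 + 13)/(-39))*(-28))*3 = ((8*(-1/39))*(-28))*3 = -8/39*(-28)*3 = (224/39)*3 = 224/13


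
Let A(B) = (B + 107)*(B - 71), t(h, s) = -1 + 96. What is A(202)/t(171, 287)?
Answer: 40479/95 ≈ 426.09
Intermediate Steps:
t(h, s) = 95
A(B) = (-71 + B)*(107 + B) (A(B) = (107 + B)*(-71 + B) = (-71 + B)*(107 + B))
A(202)/t(171, 287) = (-7597 + 202² + 36*202)/95 = (-7597 + 40804 + 7272)*(1/95) = 40479*(1/95) = 40479/95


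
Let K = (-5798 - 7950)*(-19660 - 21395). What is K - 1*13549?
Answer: 564410591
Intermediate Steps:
K = 564424140 (K = -13748*(-41055) = 564424140)
K - 1*13549 = 564424140 - 1*13549 = 564424140 - 13549 = 564410591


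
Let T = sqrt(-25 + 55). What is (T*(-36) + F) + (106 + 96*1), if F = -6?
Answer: 196 - 36*sqrt(30) ≈ -1.1801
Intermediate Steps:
T = sqrt(30) ≈ 5.4772
(T*(-36) + F) + (106 + 96*1) = (sqrt(30)*(-36) - 6) + (106 + 96*1) = (-36*sqrt(30) - 6) + (106 + 96) = (-6 - 36*sqrt(30)) + 202 = 196 - 36*sqrt(30)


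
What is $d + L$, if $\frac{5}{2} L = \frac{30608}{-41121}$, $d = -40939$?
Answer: $- \frac{8417324311}{205605} \approx -40939.0$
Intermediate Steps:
$L = - \frac{61216}{205605}$ ($L = \frac{2 \frac{30608}{-41121}}{5} = \frac{2 \cdot 30608 \left(- \frac{1}{41121}\right)}{5} = \frac{2}{5} \left(- \frac{30608}{41121}\right) = - \frac{61216}{205605} \approx -0.29774$)
$d + L = -40939 - \frac{61216}{205605} = - \frac{8417324311}{205605}$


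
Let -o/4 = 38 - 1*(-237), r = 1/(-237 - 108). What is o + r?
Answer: -379501/345 ≈ -1100.0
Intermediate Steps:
r = -1/345 (r = 1/(-345) = -1/345 ≈ -0.0028986)
o = -1100 (o = -4*(38 - 1*(-237)) = -4*(38 + 237) = -4*275 = -1100)
o + r = -1100 - 1/345 = -379501/345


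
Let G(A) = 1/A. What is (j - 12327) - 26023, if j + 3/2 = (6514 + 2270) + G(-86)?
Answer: -1271403/43 ≈ -29568.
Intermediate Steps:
G(A) = 1/A
j = 377647/43 (j = -3/2 + ((6514 + 2270) + 1/(-86)) = -3/2 + (8784 - 1/86) = -3/2 + 755423/86 = 377647/43 ≈ 8782.5)
(j - 12327) - 26023 = (377647/43 - 12327) - 26023 = -152414/43 - 26023 = -1271403/43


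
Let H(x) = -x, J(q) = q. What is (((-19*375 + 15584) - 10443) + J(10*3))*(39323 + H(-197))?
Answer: -77222080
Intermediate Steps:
(((-19*375 + 15584) - 10443) + J(10*3))*(39323 + H(-197)) = (((-19*375 + 15584) - 10443) + 10*3)*(39323 - 1*(-197)) = (((-7125 + 15584) - 10443) + 30)*(39323 + 197) = ((8459 - 10443) + 30)*39520 = (-1984 + 30)*39520 = -1954*39520 = -77222080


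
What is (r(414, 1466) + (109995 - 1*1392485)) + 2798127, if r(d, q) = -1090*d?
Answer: 1064377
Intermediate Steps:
(r(414, 1466) + (109995 - 1*1392485)) + 2798127 = (-1090*414 + (109995 - 1*1392485)) + 2798127 = (-451260 + (109995 - 1392485)) + 2798127 = (-451260 - 1282490) + 2798127 = -1733750 + 2798127 = 1064377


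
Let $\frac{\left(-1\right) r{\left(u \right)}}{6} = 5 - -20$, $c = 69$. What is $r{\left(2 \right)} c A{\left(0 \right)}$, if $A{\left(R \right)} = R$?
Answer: $0$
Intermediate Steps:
$r{\left(u \right)} = -150$ ($r{\left(u \right)} = - 6 \left(5 - -20\right) = - 6 \left(5 + 20\right) = \left(-6\right) 25 = -150$)
$r{\left(2 \right)} c A{\left(0 \right)} = \left(-150\right) 69 \cdot 0 = \left(-10350\right) 0 = 0$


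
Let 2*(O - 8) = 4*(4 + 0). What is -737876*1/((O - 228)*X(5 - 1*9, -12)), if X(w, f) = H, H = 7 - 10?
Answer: -184469/159 ≈ -1160.2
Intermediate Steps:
H = -3
O = 16 (O = 8 + (4*(4 + 0))/2 = 8 + (4*4)/2 = 8 + (½)*16 = 8 + 8 = 16)
X(w, f) = -3
-737876*1/((O - 228)*X(5 - 1*9, -12)) = -737876*(-1/(3*(16 - 228))) = -737876/((-212*(-3))) = -737876/636 = -737876*1/636 = -184469/159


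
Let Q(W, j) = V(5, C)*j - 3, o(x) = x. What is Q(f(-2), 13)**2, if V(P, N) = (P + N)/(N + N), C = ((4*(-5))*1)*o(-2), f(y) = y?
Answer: 4761/256 ≈ 18.598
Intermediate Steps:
C = 40 (C = ((4*(-5))*1)*(-2) = -20*1*(-2) = -20*(-2) = 40)
V(P, N) = (N + P)/(2*N) (V(P, N) = (N + P)/((2*N)) = (N + P)*(1/(2*N)) = (N + P)/(2*N))
Q(W, j) = -3 + 9*j/16 (Q(W, j) = ((1/2)*(40 + 5)/40)*j - 3 = ((1/2)*(1/40)*45)*j - 3 = 9*j/16 - 3 = -3 + 9*j/16)
Q(f(-2), 13)**2 = (-3 + (9/16)*13)**2 = (-3 + 117/16)**2 = (69/16)**2 = 4761/256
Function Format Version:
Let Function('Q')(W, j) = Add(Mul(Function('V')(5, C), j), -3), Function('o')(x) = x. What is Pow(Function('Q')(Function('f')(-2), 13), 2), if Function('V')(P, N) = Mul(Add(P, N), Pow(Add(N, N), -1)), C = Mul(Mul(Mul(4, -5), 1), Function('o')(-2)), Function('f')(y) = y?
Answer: Rational(4761, 256) ≈ 18.598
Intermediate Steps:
C = 40 (C = Mul(Mul(Mul(4, -5), 1), -2) = Mul(Mul(-20, 1), -2) = Mul(-20, -2) = 40)
Function('V')(P, N) = Mul(Rational(1, 2), Pow(N, -1), Add(N, P)) (Function('V')(P, N) = Mul(Add(N, P), Pow(Mul(2, N), -1)) = Mul(Add(N, P), Mul(Rational(1, 2), Pow(N, -1))) = Mul(Rational(1, 2), Pow(N, -1), Add(N, P)))
Function('Q')(W, j) = Add(-3, Mul(Rational(9, 16), j)) (Function('Q')(W, j) = Add(Mul(Mul(Rational(1, 2), Pow(40, -1), Add(40, 5)), j), -3) = Add(Mul(Mul(Rational(1, 2), Rational(1, 40), 45), j), -3) = Add(Mul(Rational(9, 16), j), -3) = Add(-3, Mul(Rational(9, 16), j)))
Pow(Function('Q')(Function('f')(-2), 13), 2) = Pow(Add(-3, Mul(Rational(9, 16), 13)), 2) = Pow(Add(-3, Rational(117, 16)), 2) = Pow(Rational(69, 16), 2) = Rational(4761, 256)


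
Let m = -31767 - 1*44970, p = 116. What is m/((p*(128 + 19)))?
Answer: -25579/5684 ≈ -4.5002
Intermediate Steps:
m = -76737 (m = -31767 - 44970 = -76737)
m/((p*(128 + 19))) = -76737*1/(116*(128 + 19)) = -76737/(116*147) = -76737/17052 = -76737*1/17052 = -25579/5684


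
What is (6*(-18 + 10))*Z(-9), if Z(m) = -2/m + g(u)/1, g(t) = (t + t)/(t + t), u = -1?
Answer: -176/3 ≈ -58.667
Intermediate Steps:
g(t) = 1 (g(t) = (2*t)/((2*t)) = (2*t)*(1/(2*t)) = 1)
Z(m) = 1 - 2/m (Z(m) = -2/m + 1/1 = -2/m + 1*1 = -2/m + 1 = 1 - 2/m)
(6*(-18 + 10))*Z(-9) = (6*(-18 + 10))*((-2 - 9)/(-9)) = (6*(-8))*(-⅑*(-11)) = -48*11/9 = -176/3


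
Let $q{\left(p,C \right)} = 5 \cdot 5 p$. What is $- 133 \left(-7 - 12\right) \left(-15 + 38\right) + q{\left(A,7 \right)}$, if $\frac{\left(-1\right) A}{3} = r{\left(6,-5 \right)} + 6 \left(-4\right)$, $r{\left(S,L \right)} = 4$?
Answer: $59621$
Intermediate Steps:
$A = 60$ ($A = - 3 \left(4 + 6 \left(-4\right)\right) = - 3 \left(4 - 24\right) = \left(-3\right) \left(-20\right) = 60$)
$q{\left(p,C \right)} = 25 p$
$- 133 \left(-7 - 12\right) \left(-15 + 38\right) + q{\left(A,7 \right)} = - 133 \left(-7 - 12\right) \left(-15 + 38\right) + 25 \cdot 60 = - 133 \left(\left(-19\right) 23\right) + 1500 = \left(-133\right) \left(-437\right) + 1500 = 58121 + 1500 = 59621$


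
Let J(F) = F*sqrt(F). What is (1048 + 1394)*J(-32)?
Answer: -312576*I*sqrt(2) ≈ -4.4205e+5*I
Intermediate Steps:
J(F) = F**(3/2)
(1048 + 1394)*J(-32) = (1048 + 1394)*(-32)**(3/2) = 2442*(-128*I*sqrt(2)) = -312576*I*sqrt(2)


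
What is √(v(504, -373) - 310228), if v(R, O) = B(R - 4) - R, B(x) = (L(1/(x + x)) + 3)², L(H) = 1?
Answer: 18*I*√959 ≈ 557.42*I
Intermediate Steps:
B(x) = 16 (B(x) = (1 + 3)² = 4² = 16)
v(R, O) = 16 - R
√(v(504, -373) - 310228) = √((16 - 1*504) - 310228) = √((16 - 504) - 310228) = √(-488 - 310228) = √(-310716) = 18*I*√959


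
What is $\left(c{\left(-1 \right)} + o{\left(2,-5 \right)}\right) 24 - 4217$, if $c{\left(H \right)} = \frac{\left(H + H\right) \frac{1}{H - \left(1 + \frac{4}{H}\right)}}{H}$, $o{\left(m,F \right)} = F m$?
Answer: $-4433$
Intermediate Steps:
$c{\left(H \right)} = \frac{2}{-1 + H - \frac{4}{H}}$ ($c{\left(H \right)} = \frac{2 H \frac{1}{H - \left(1 + \frac{4}{H}\right)}}{H} = \frac{2 H \frac{1}{-1 + H - \frac{4}{H}}}{H} = \frac{2}{-1 + H - \frac{4}{H}}$)
$\left(c{\left(-1 \right)} + o{\left(2,-5 \right)}\right) 24 - 4217 = \left(2 \left(-1\right) \frac{1}{-4 + \left(-1\right)^{2} - -1} - 10\right) 24 - 4217 = \left(2 \left(-1\right) \frac{1}{-4 + 1 + 1} - 10\right) 24 - 4217 = \left(2 \left(-1\right) \frac{1}{-2} - 10\right) 24 - 4217 = \left(2 \left(-1\right) \left(- \frac{1}{2}\right) - 10\right) 24 - 4217 = \left(1 - 10\right) 24 - 4217 = \left(-9\right) 24 - 4217 = -216 - 4217 = -4433$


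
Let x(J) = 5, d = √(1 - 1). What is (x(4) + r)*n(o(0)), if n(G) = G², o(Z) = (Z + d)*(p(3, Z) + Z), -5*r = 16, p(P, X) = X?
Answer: 0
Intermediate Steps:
d = 0 (d = √0 = 0)
r = -16/5 (r = -⅕*16 = -16/5 ≈ -3.2000)
o(Z) = 2*Z² (o(Z) = (Z + 0)*(Z + Z) = Z*(2*Z) = 2*Z²)
(x(4) + r)*n(o(0)) = (5 - 16/5)*(2*0²)² = 9*(2*0)²/5 = (9/5)*0² = (9/5)*0 = 0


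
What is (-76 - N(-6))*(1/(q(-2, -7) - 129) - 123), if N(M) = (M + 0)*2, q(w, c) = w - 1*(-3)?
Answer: 15745/2 ≈ 7872.5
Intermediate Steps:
q(w, c) = 3 + w (q(w, c) = w + 3 = 3 + w)
N(M) = 2*M (N(M) = M*2 = 2*M)
(-76 - N(-6))*(1/(q(-2, -7) - 129) - 123) = (-76 - 2*(-6))*(1/((3 - 2) - 129) - 123) = (-76 - 1*(-12))*(1/(1 - 129) - 123) = (-76 + 12)*(1/(-128) - 123) = -64*(-1/128 - 123) = -64*(-15745/128) = 15745/2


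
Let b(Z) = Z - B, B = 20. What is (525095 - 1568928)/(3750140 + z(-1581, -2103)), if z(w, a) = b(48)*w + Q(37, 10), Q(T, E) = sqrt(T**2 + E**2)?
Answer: -3868311487376/13733487278915 + 1043833*sqrt(1469)/13733487278915 ≈ -0.28167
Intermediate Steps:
Q(T, E) = sqrt(E**2 + T**2)
b(Z) = -20 + Z (b(Z) = Z - 1*20 = Z - 20 = -20 + Z)
z(w, a) = sqrt(1469) + 28*w (z(w, a) = (-20 + 48)*w + sqrt(10**2 + 37**2) = 28*w + sqrt(100 + 1369) = 28*w + sqrt(1469) = sqrt(1469) + 28*w)
(525095 - 1568928)/(3750140 + z(-1581, -2103)) = (525095 - 1568928)/(3750140 + (sqrt(1469) + 28*(-1581))) = -1043833/(3750140 + (sqrt(1469) - 44268)) = -1043833/(3750140 + (-44268 + sqrt(1469))) = -1043833/(3705872 + sqrt(1469))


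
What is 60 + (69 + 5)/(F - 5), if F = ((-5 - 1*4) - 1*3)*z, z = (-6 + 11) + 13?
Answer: 13186/221 ≈ 59.665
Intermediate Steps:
z = 18 (z = 5 + 13 = 18)
F = -216 (F = ((-5 - 1*4) - 1*3)*18 = ((-5 - 4) - 3)*18 = (-9 - 3)*18 = -12*18 = -216)
60 + (69 + 5)/(F - 5) = 60 + (69 + 5)/(-216 - 5) = 60 + 74/(-221) = 60 + 74*(-1/221) = 60 - 74/221 = 13186/221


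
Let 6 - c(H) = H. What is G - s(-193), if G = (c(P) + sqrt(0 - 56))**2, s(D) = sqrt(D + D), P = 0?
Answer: -20 - I*sqrt(386) + 24*I*sqrt(14) ≈ -20.0 + 70.153*I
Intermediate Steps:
s(D) = sqrt(2)*sqrt(D) (s(D) = sqrt(2*D) = sqrt(2)*sqrt(D))
c(H) = 6 - H
G = (6 + 2*I*sqrt(14))**2 (G = ((6 - 1*0) + sqrt(0 - 56))**2 = ((6 + 0) + sqrt(-56))**2 = (6 + 2*I*sqrt(14))**2 ≈ -20.0 + 89.8*I)
G - s(-193) = (-20 + 24*I*sqrt(14)) - sqrt(2)*sqrt(-193) = (-20 + 24*I*sqrt(14)) - sqrt(2)*I*sqrt(193) = (-20 + 24*I*sqrt(14)) - I*sqrt(386) = -20 - I*sqrt(386) + 24*I*sqrt(14)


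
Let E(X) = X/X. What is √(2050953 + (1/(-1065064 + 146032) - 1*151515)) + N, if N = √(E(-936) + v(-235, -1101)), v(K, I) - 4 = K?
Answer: √401075744001878370/459516 + I*√230 ≈ 1378.2 + 15.166*I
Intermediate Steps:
v(K, I) = 4 + K
E(X) = 1
N = I*√230 (N = √(1 + (4 - 235)) = √(1 - 231) = √(-230) = I*√230 ≈ 15.166*I)
√(2050953 + (1/(-1065064 + 146032) - 1*151515)) + N = √(2050953 + (1/(-1065064 + 146032) - 1*151515)) + I*√230 = √(2050953 + (1/(-919032) - 151515)) + I*√230 = √(2050953 + (-1/919032 - 151515)) + I*√230 = √(2050953 - 139247133481/919032) + I*√230 = √(1745644304015/919032) + I*√230 = √401075744001878370/459516 + I*√230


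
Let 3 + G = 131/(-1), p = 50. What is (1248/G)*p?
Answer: -31200/67 ≈ -465.67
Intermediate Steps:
G = -134 (G = -3 + 131/(-1) = -3 + 131*(-1) = -3 - 131 = -134)
(1248/G)*p = (1248/(-134))*50 = (1248*(-1/134))*50 = -624/67*50 = -31200/67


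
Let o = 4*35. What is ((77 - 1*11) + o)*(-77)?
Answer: -15862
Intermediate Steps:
o = 140
((77 - 1*11) + o)*(-77) = ((77 - 1*11) + 140)*(-77) = ((77 - 11) + 140)*(-77) = (66 + 140)*(-77) = 206*(-77) = -15862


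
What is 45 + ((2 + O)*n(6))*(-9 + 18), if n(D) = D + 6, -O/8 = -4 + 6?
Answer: -1467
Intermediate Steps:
O = -16 (O = -8*(-4 + 6) = -8*2 = -16)
n(D) = 6 + D
45 + ((2 + O)*n(6))*(-9 + 18) = 45 + ((2 - 16)*(6 + 6))*(-9 + 18) = 45 - 14*12*9 = 45 - 168*9 = 45 - 1512 = -1467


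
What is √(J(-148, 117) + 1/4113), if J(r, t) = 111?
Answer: 4*√13040038/1371 ≈ 10.536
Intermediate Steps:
√(J(-148, 117) + 1/4113) = √(111 + 1/4113) = √(456544/4113) = 4*√13040038/1371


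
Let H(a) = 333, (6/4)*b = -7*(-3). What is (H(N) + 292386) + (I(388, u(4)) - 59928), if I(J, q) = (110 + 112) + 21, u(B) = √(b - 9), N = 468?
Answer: 233034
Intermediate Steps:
b = 14 (b = 2*(-7*(-3))/3 = (⅔)*21 = 14)
u(B) = √5 (u(B) = √(14 - 9) = √5)
I(J, q) = 243 (I(J, q) = 222 + 21 = 243)
(H(N) + 292386) + (I(388, u(4)) - 59928) = (333 + 292386) + (243 - 59928) = 292719 - 59685 = 233034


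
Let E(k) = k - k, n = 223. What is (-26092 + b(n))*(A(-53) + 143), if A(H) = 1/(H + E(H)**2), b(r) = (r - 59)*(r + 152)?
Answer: 268321824/53 ≈ 5.0627e+6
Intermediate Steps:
E(k) = 0
b(r) = (-59 + r)*(152 + r)
A(H) = 1/H (A(H) = 1/(H + 0**2) = 1/(H + 0) = 1/H)
(-26092 + b(n))*(A(-53) + 143) = (-26092 + (-8968 + 223**2 + 93*223))*(1/(-53) + 143) = (-26092 + (-8968 + 49729 + 20739))*(-1/53 + 143) = (-26092 + 61500)*(7578/53) = 35408*(7578/53) = 268321824/53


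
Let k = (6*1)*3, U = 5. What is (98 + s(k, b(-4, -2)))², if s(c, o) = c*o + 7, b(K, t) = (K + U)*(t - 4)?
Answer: 9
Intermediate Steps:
k = 18 (k = 6*3 = 18)
b(K, t) = (-4 + t)*(5 + K) (b(K, t) = (K + 5)*(t - 4) = (5 + K)*(-4 + t) = (-4 + t)*(5 + K))
s(c, o) = 7 + c*o
(98 + s(k, b(-4, -2)))² = (98 + (7 + 18*(-20 - 4*(-4) + 5*(-2) - 4*(-2))))² = (98 + (7 + 18*(-20 + 16 - 10 + 8)))² = (98 + (7 + 18*(-6)))² = (98 + (7 - 108))² = (98 - 101)² = (-3)² = 9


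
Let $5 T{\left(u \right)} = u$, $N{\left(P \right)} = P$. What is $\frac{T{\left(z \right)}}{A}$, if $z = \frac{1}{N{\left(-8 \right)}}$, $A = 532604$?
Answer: $- \frac{1}{21304160} \approx -4.6939 \cdot 10^{-8}$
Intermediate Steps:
$z = - \frac{1}{8}$ ($z = \frac{1}{-8} = - \frac{1}{8} \approx -0.125$)
$T{\left(u \right)} = \frac{u}{5}$
$\frac{T{\left(z \right)}}{A} = \frac{\frac{1}{5} \left(- \frac{1}{8}\right)}{532604} = \left(- \frac{1}{40}\right) \frac{1}{532604} = - \frac{1}{21304160}$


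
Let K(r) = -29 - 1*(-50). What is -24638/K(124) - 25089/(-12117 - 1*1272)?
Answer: -109783771/93723 ≈ -1171.4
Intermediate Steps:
K(r) = 21 (K(r) = -29 + 50 = 21)
-24638/K(124) - 25089/(-12117 - 1*1272) = -24638/21 - 25089/(-12117 - 1*1272) = -24638*1/21 - 25089/(-12117 - 1272) = -24638/21 - 25089/(-13389) = -24638/21 - 25089*(-1/13389) = -24638/21 + 8363/4463 = -109783771/93723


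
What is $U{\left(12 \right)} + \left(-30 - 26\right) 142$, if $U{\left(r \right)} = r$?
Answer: $-7940$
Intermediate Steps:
$U{\left(12 \right)} + \left(-30 - 26\right) 142 = 12 + \left(-30 - 26\right) 142 = 12 - 7952 = -7940$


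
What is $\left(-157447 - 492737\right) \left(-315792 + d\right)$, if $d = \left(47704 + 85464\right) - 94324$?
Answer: $180067158432$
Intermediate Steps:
$d = 38844$ ($d = 133168 - 94324 = 38844$)
$\left(-157447 - 492737\right) \left(-315792 + d\right) = \left(-157447 - 492737\right) \left(-315792 + 38844\right) = \left(-650184\right) \left(-276948\right) = 180067158432$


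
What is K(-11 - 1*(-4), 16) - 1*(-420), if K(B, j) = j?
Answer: 436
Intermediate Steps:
K(-11 - 1*(-4), 16) - 1*(-420) = 16 - 1*(-420) = 16 + 420 = 436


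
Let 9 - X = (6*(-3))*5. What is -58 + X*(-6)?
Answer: -652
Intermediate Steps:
X = 99 (X = 9 - 6*(-3)*5 = 9 - (-18)*5 = 9 - 1*(-90) = 9 + 90 = 99)
-58 + X*(-6) = -58 + 99*(-6) = -58 - 594 = -652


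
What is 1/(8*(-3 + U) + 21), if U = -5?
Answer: -1/43 ≈ -0.023256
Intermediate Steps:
1/(8*(-3 + U) + 21) = 1/(8*(-3 - 5) + 21) = 1/(8*(-8) + 21) = 1/(-64 + 21) = 1/(-43) = -1/43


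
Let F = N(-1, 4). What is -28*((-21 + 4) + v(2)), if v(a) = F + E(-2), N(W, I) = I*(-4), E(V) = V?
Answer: 980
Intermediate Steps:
N(W, I) = -4*I
F = -16 (F = -4*4 = -16)
v(a) = -18 (v(a) = -16 - 2 = -18)
-28*((-21 + 4) + v(2)) = -28*((-21 + 4) - 18) = -28*(-17 - 18) = -28*(-35) = 980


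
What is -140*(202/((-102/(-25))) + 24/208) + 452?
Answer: -4306534/663 ≈ -6495.5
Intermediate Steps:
-140*(202/((-102/(-25))) + 24/208) + 452 = -140*(202/((-102*(-1/25))) + 24*(1/208)) + 452 = -140*(202/(102/25) + 3/26) + 452 = -140*(202*(25/102) + 3/26) + 452 = -140*(2525/51 + 3/26) + 452 = -140*65803/1326 + 452 = -4606210/663 + 452 = -4306534/663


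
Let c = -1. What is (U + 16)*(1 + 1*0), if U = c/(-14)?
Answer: 225/14 ≈ 16.071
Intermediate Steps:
U = 1/14 (U = -1/(-14) = -1*(-1/14) = 1/14 ≈ 0.071429)
(U + 16)*(1 + 1*0) = (1/14 + 16)*(1 + 1*0) = 225*(1 + 0)/14 = (225/14)*1 = 225/14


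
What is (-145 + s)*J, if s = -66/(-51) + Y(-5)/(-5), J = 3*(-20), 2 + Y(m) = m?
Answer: 145152/17 ≈ 8538.4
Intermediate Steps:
Y(m) = -2 + m
J = -60
s = 229/85 (s = -66/(-51) + (-2 - 5)/(-5) = -66*(-1/51) - 7*(-⅕) = 22/17 + 7/5 = 229/85 ≈ 2.6941)
(-145 + s)*J = (-145 + 229/85)*(-60) = -12096/85*(-60) = 145152/17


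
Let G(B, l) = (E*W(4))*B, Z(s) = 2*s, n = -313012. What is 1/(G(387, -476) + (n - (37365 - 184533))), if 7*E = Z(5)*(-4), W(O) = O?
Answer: -7/1222828 ≈ -5.7244e-6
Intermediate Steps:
E = -40/7 (E = ((2*5)*(-4))/7 = (10*(-4))/7 = (⅐)*(-40) = -40/7 ≈ -5.7143)
G(B, l) = -160*B/7 (G(B, l) = (-40/7*4)*B = -160*B/7)
1/(G(387, -476) + (n - (37365 - 184533))) = 1/(-160/7*387 + (-313012 - (37365 - 184533))) = 1/(-61920/7 + (-313012 - 1*(-147168))) = 1/(-61920/7 + (-313012 + 147168)) = 1/(-61920/7 - 165844) = 1/(-1222828/7) = -7/1222828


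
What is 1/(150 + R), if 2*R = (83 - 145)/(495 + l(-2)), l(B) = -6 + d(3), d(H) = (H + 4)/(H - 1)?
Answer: 985/147688 ≈ 0.0066695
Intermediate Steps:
d(H) = (4 + H)/(-1 + H)
l(B) = -5/2 (l(B) = -6 + (4 + 3)/(-1 + 3) = -6 + 7/2 = -5/2)
R = -62/985 (R = ((83 - 145)/(495 - 5/2))/2 = (-62/985/2)/2 = (-62*2/985)/2 = (½)*(-124/985) = -62/985 ≈ -0.062944)
1/(150 + R) = 1/(150 - 62/985) = 1/(147688/985) = 985/147688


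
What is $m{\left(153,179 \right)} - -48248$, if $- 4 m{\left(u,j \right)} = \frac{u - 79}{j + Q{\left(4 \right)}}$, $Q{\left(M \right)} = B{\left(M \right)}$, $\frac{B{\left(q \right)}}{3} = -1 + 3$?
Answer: $\frac{482479}{10} \approx 48248.0$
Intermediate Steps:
$B{\left(q \right)} = 6$ ($B{\left(q \right)} = 3 \left(-1 + 3\right) = 3 \cdot 2 = 6$)
$Q{\left(M \right)} = 6$
$m{\left(u,j \right)} = - \frac{-79 + u}{4 \left(6 + j\right)}$ ($m{\left(u,j \right)} = - \frac{\left(u - 79\right) \frac{1}{j + 6}}{4} = - \frac{\left(-79 + u\right) \frac{1}{6 + j}}{4} = - \frac{\frac{1}{6 + j} \left(-79 + u\right)}{4} = - \frac{-79 + u}{4 \left(6 + j\right)}$)
$m{\left(153,179 \right)} - -48248 = \frac{79 - 153}{4 \left(6 + 179\right)} - -48248 = \frac{79 - 153}{4 \cdot 185} + 48248 = \frac{1}{4} \cdot \frac{1}{185} \left(-74\right) + 48248 = - \frac{1}{10} + 48248 = \frac{482479}{10}$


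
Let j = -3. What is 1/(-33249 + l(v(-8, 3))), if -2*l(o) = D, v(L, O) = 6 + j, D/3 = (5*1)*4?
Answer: -1/33279 ≈ -3.0049e-5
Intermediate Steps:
D = 60 (D = 3*((5*1)*4) = 3*(5*4) = 3*20 = 60)
v(L, O) = 3 (v(L, O) = 6 - 3 = 3)
l(o) = -30 (l(o) = -½*60 = -30)
1/(-33249 + l(v(-8, 3))) = 1/(-33249 - 30) = 1/(-33279) = -1/33279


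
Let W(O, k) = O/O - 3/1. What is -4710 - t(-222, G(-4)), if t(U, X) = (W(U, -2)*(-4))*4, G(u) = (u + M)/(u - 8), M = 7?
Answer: -4742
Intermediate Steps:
W(O, k) = -2 (W(O, k) = 1 - 3*1 = 1 - 3 = -2)
G(u) = (7 + u)/(-8 + u) (G(u) = (u + 7)/(u - 8) = (7 + u)/(-8 + u))
t(U, X) = 32 (t(U, X) = -2*(-4)*4 = 8*4 = 32)
-4710 - t(-222, G(-4)) = -4710 - 1*32 = -4710 - 32 = -4742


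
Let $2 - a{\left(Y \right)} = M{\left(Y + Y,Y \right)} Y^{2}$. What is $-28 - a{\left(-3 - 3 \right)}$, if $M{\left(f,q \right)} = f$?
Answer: $-462$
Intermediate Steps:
$a{\left(Y \right)} = 2 - 2 Y^{3}$ ($a{\left(Y \right)} = 2 - \left(Y + Y\right) Y^{2} = 2 - 2 Y Y^{2} = 2 - 2 Y^{3}$)
$-28 - a{\left(-3 - 3 \right)} = -28 - \left(2 - 2 \left(-3 - 3\right)^{3}\right) = -28 - \left(2 - 2 \left(-6\right)^{3}\right) = -28 - \left(2 - -432\right) = -28 - \left(2 + 432\right) = -28 - 434 = -462$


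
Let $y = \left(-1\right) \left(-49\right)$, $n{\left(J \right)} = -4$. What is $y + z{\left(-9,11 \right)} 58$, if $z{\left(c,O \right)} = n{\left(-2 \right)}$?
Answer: $-183$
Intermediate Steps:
$z{\left(c,O \right)} = -4$
$y = 49$
$y + z{\left(-9,11 \right)} 58 = 49 - 232 = -183$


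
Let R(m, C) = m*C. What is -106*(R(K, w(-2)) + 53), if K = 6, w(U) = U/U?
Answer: -6254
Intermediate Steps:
w(U) = 1
R(m, C) = C*m
-106*(R(K, w(-2)) + 53) = -106*(1*6 + 53) = -106*(6 + 53) = -106*59 = -6254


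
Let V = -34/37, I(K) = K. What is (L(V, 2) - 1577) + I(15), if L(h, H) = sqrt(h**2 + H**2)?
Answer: -1562 + 2*sqrt(1658)/37 ≈ -1559.8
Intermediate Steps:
V = -34/37 (V = -34*1/37 = -34/37 ≈ -0.91892)
L(h, H) = sqrt(H**2 + h**2)
(L(V, 2) - 1577) + I(15) = (sqrt(2**2 + (-34/37)**2) - 1577) + 15 = (sqrt(4 + 1156/1369) - 1577) + 15 = (sqrt(6632/1369) - 1577) + 15 = (2*sqrt(1658)/37 - 1577) + 15 = (-1577 + 2*sqrt(1658)/37) + 15 = -1562 + 2*sqrt(1658)/37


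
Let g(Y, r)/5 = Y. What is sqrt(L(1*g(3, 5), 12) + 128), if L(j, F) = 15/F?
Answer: sqrt(517)/2 ≈ 11.369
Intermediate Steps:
g(Y, r) = 5*Y
sqrt(L(1*g(3, 5), 12) + 128) = sqrt(15/12 + 128) = sqrt(15*(1/12) + 128) = sqrt(5/4 + 128) = sqrt(517/4) = sqrt(517)/2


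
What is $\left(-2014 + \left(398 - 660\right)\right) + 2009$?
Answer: $-267$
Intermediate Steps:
$\left(-2014 + \left(398 - 660\right)\right) + 2009 = \left(-2014 - 262\right) + 2009 = -2276 + 2009 = -267$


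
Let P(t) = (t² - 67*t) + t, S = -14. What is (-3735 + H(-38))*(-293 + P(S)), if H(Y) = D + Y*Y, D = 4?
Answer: -1891349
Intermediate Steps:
H(Y) = 4 + Y² (H(Y) = 4 + Y*Y = 4 + Y²)
P(t) = t² - 66*t
(-3735 + H(-38))*(-293 + P(S)) = (-3735 + (4 + (-38)²))*(-293 - 14*(-66 - 14)) = (-3735 + (4 + 1444))*(-293 - 14*(-80)) = (-3735 + 1448)*(-293 + 1120) = -2287*827 = -1891349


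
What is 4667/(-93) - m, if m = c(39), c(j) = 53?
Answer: -9596/93 ≈ -103.18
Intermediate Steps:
m = 53
4667/(-93) - m = 4667/(-93) - 1*53 = 4667*(-1/93) - 53 = -4667/93 - 53 = -9596/93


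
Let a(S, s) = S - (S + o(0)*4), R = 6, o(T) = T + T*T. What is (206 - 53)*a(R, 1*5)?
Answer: 0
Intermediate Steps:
o(T) = T + T**2
a(S, s) = 0 (a(S, s) = S - (S + (0*(1 + 0))*4) = S - (S + (0*1)*4) = S - (S + 0*4) = S - (S + 0) = S - S = 0)
(206 - 53)*a(R, 1*5) = (206 - 53)*0 = 153*0 = 0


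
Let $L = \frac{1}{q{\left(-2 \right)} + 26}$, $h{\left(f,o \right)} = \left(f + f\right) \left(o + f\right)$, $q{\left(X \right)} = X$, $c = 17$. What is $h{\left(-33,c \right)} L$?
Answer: $44$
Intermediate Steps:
$h{\left(f,o \right)} = 2 f \left(f + o\right)$
$L = \frac{1}{24}$ ($L = \frac{1}{-2 + 26} = \frac{1}{24} \approx 0.041667$)
$h{\left(-33,c \right)} L = 2 \left(-33\right) \left(-33 + 17\right) \frac{1}{24} = 2 \left(-33\right) \left(-16\right) \frac{1}{24} = 1056 \cdot \frac{1}{24} = 44$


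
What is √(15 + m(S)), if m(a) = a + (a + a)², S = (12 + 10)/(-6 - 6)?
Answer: √958/6 ≈ 5.1586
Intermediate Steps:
S = -11/6 (S = 22/(-12) = 22*(-1/12) = -11/6 ≈ -1.8333)
m(a) = a + 4*a² (m(a) = a + (2*a)² = a + 4*a²)
√(15 + m(S)) = √(15 - 11*(1 + 4*(-11/6))/6) = √(15 - 11*(1 - 22/3)/6) = √(15 - 11/6*(-19/3)) = √(15 + 209/18) = √(479/18) = √958/6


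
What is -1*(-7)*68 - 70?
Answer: 406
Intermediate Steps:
-1*(-7)*68 - 70 = 7*68 - 70 = 476 - 70 = 406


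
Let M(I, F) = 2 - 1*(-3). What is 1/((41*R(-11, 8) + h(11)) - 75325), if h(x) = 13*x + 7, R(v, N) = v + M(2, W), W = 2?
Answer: -1/75421 ≈ -1.3259e-5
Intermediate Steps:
M(I, F) = 5 (M(I, F) = 2 + 3 = 5)
R(v, N) = 5 + v (R(v, N) = v + 5 = 5 + v)
h(x) = 7 + 13*x
1/((41*R(-11, 8) + h(11)) - 75325) = 1/((41*(5 - 11) + (7 + 13*11)) - 75325) = 1/((41*(-6) + (7 + 143)) - 75325) = 1/((-246 + 150) - 75325) = 1/(-96 - 75325) = 1/(-75421) = -1/75421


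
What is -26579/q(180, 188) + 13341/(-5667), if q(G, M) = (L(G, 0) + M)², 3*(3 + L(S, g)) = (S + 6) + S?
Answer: -469333034/178036361 ≈ -2.6362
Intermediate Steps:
L(S, g) = -1 + 2*S/3 (L(S, g) = -3 + ((S + 6) + S)/3 = -3 + ((6 + S) + S)/3 = -3 + (6 + 2*S)/3 = -3 + (2 + 2*S/3) = -1 + 2*S/3)
q(G, M) = (-1 + M + 2*G/3)² (q(G, M) = ((-1 + 2*G/3) + M)² = (-1 + M + 2*G/3)²)
-26579/q(180, 188) + 13341/(-5667) = -26579*9/(-3 + 2*180 + 3*188)² + 13341/(-5667) = -26579*9/(-3 + 360 + 564)² + 13341*(-1/5667) = -26579/((⅑)*921²) - 4447/1889 = -26579/((⅑)*848241) - 4447/1889 = -26579/94249 - 4447/1889 = -469333034/178036361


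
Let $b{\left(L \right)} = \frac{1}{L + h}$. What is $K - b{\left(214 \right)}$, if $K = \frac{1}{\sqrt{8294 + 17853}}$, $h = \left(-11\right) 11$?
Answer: $- \frac{1}{93} + \frac{\sqrt{26147}}{26147} \approx -0.0045684$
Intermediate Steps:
$h = -121$
$b{\left(L \right)} = \frac{1}{-121 + L}$ ($b{\left(L \right)} = \frac{1}{L - 121} = \frac{1}{-121 + L}$)
$K = \frac{\sqrt{26147}}{26147}$ ($K = \frac{1}{\sqrt{26147}} = \frac{\sqrt{26147}}{26147} \approx 0.0061843$)
$K - b{\left(214 \right)} = \frac{\sqrt{26147}}{26147} - \frac{1}{-121 + 214} = \frac{\sqrt{26147}}{26147} - \frac{1}{93} = - \frac{1}{93} + \frac{\sqrt{26147}}{26147}$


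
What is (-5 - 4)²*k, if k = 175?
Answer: 14175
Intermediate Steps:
(-5 - 4)²*k = (-5 - 4)²*175 = (-9)²*175 = 81*175 = 14175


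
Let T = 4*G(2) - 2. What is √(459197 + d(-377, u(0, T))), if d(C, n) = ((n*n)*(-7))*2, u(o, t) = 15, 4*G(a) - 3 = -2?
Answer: √456047 ≈ 675.31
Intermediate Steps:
G(a) = ¼ (G(a) = ¾ + (¼)*(-2) = ¾ - ½ = ¼)
T = -1 (T = 4*(¼) - 2 = 1 - 2 = -1)
d(C, n) = -14*n² (d(C, n) = (n²*(-7))*2 = -7*n²*2 = -14*n²)
√(459197 + d(-377, u(0, T))) = √(459197 - 14*15²) = √(459197 - 14*225) = √(459197 - 3150) = √456047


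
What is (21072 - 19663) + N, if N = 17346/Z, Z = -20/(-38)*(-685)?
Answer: 4661038/3425 ≈ 1360.9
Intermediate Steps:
Z = -6850/19 (Z = -20*(-1/38)*(-685) = (10/19)*(-685) = -6850/19 ≈ -360.53)
N = -164787/3425 (N = 17346/(-6850/19) = 17346*(-19/6850) = -164787/3425 ≈ -48.113)
(21072 - 19663) + N = (21072 - 19663) - 164787/3425 = 1409 - 164787/3425 = 4661038/3425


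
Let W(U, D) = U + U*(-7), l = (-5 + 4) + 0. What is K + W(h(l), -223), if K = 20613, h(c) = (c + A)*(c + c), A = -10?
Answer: 20481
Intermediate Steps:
l = -1 (l = -1 + 0 = -1)
h(c) = 2*c*(-10 + c) (h(c) = (c - 10)*(c + c) = (-10 + c)*(2*c) = 2*c*(-10 + c))
W(U, D) = -6*U (W(U, D) = U - 7*U = -6*U)
K + W(h(l), -223) = 20613 - 12*(-1)*(-10 - 1) = 20613 - 12*(-1)*(-11) = 20613 - 6*22 = 20613 - 132 = 20481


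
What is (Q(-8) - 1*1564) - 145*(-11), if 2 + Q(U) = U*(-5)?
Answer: 69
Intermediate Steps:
Q(U) = -2 - 5*U (Q(U) = -2 + U*(-5) = -2 - 5*U)
(Q(-8) - 1*1564) - 145*(-11) = ((-2 - 5*(-8)) - 1*1564) - 145*(-11) = ((-2 + 40) - 1564) - 1*(-1595) = (38 - 1564) + 1595 = -1526 + 1595 = 69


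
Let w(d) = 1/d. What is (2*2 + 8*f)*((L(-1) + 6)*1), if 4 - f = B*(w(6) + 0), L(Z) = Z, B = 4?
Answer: 460/3 ≈ 153.33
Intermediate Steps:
f = 10/3 (f = 4 - 4*(1/6 + 0) = 4 - 4/6 = 4 - 1*2/3 = 4 - 2/3 = 10/3 ≈ 3.3333)
(2*2 + 8*f)*((L(-1) + 6)*1) = (2*2 + 8*(10/3))*((-1 + 6)*1) = (4 + 80/3)*(5*1) = (92/3)*5 = 460/3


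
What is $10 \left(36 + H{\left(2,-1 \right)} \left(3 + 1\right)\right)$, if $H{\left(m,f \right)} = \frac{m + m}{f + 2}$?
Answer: $520$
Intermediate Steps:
$H{\left(m,f \right)} = \frac{2 m}{2 + f}$
$10 \left(36 + H{\left(2,-1 \right)} \left(3 + 1\right)\right) = 10 \left(36 + 2 \cdot 2 \frac{1}{2 - 1} \left(3 + 1\right)\right) = 10 \left(36 + 2 \cdot 2 \cdot 1^{-1} \cdot 4\right) = 10 \left(36 + 2 \cdot 2 \cdot 1 \cdot 4\right) = 10 \left(36 + 4 \cdot 4\right) = 10 \left(36 + 16\right) = 10 \cdot 52 = 520$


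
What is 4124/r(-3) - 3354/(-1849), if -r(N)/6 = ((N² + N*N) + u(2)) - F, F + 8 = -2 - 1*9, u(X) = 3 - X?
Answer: -39887/2451 ≈ -16.274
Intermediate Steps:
F = -19 (F = -8 + (-2 - 1*9) = -8 + (-2 - 9) = -8 - 11 = -19)
r(N) = -120 - 12*N² (r(N) = -6*(((N² + N*N) + (3 - 1*2)) - 1*(-19)) = -6*(((N² + N²) + (3 - 2)) + 19) = -6*((2*N² + 1) + 19) = -6*((1 + 2*N²) + 19) = -6*(20 + 2*N²) = -120 - 12*N²)
4124/r(-3) - 3354/(-1849) = 4124/(-120 - 12*(-3)²) - 3354/(-1849) = 4124/(-120 - 12*9) - 3354*(-1/1849) = 4124/(-120 - 108) + 78/43 = 4124/(-228) + 78/43 = 4124*(-1/228) + 78/43 = -1031/57 + 78/43 = -39887/2451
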